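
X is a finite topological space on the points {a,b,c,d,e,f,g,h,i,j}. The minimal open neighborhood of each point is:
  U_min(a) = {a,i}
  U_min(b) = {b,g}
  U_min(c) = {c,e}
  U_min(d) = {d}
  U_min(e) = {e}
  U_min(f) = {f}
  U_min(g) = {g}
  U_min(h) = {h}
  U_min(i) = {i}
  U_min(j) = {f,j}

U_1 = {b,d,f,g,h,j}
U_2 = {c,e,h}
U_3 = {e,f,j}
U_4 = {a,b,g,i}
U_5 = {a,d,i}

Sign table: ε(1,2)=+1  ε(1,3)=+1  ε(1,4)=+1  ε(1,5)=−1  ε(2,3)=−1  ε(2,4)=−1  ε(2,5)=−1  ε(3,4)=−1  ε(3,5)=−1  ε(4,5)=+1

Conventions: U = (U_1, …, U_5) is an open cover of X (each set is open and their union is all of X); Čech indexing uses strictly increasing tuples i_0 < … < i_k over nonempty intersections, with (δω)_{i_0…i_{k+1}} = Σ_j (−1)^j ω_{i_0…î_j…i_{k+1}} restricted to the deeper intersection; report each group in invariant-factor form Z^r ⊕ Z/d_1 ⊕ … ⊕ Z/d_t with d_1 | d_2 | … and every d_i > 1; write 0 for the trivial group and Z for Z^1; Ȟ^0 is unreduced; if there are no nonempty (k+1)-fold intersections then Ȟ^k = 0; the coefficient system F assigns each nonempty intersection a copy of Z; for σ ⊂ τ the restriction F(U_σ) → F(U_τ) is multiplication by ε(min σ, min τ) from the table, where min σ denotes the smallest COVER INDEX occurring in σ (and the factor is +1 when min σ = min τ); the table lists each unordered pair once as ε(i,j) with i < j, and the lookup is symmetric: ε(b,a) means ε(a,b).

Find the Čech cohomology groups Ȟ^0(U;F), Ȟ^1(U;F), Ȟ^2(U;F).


Ȟ^0 = 0; Ȟ^1 = Z ⊕ Z/2; Ȟ^2 = 0

nerve simplices:
  U12={h} U13={f,j} U14={b,g} U15={d} U23={e} U45={a,i}
C dims 5,6; δ0: rk 5, SNF 1^4·2
degree 0: 5−5−0 = 0 → Ȟ^0 ≅ 0
degree 1: 6−0−5 = 1 plus torsion [2] → Ȟ^1 ≅ Z ⊕ Z/2
degree 2: 0−0−0 = 0 → Ȟ^2 ≅ 0


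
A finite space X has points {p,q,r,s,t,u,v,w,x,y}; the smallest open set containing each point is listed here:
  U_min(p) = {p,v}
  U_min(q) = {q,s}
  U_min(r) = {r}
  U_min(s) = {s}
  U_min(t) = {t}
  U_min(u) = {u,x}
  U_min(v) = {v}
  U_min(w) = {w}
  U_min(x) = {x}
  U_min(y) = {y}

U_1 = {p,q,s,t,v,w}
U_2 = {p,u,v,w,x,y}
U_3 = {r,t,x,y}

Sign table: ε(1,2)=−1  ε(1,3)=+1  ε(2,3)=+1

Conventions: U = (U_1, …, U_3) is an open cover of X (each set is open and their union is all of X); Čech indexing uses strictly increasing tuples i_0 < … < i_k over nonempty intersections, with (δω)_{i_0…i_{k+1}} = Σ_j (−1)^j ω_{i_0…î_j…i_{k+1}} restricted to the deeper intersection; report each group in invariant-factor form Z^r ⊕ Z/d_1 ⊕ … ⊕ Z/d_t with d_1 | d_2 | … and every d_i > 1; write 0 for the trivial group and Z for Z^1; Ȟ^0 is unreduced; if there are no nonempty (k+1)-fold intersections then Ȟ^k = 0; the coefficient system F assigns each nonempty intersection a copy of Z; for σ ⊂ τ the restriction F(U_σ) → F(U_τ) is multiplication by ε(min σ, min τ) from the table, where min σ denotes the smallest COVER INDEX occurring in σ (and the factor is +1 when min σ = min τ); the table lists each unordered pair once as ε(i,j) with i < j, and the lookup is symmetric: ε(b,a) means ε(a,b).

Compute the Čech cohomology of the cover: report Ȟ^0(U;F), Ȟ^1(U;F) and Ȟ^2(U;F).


nerve simplices:
  U12={p,v,w} U13={t} U23={x,y}
C dims 3,3; δ0: rk 3, SNF 1^2·2
degree 0: 3−3−0 = 0 → Ȟ^0 ≅ 0
degree 1: 3−0−3 = 0 plus torsion [2] → Ȟ^1 ≅ Z/2
degree 2: 0−0−0 = 0 → Ȟ^2 ≅ 0

Ȟ^0 = 0; Ȟ^1 = Z/2; Ȟ^2 = 0


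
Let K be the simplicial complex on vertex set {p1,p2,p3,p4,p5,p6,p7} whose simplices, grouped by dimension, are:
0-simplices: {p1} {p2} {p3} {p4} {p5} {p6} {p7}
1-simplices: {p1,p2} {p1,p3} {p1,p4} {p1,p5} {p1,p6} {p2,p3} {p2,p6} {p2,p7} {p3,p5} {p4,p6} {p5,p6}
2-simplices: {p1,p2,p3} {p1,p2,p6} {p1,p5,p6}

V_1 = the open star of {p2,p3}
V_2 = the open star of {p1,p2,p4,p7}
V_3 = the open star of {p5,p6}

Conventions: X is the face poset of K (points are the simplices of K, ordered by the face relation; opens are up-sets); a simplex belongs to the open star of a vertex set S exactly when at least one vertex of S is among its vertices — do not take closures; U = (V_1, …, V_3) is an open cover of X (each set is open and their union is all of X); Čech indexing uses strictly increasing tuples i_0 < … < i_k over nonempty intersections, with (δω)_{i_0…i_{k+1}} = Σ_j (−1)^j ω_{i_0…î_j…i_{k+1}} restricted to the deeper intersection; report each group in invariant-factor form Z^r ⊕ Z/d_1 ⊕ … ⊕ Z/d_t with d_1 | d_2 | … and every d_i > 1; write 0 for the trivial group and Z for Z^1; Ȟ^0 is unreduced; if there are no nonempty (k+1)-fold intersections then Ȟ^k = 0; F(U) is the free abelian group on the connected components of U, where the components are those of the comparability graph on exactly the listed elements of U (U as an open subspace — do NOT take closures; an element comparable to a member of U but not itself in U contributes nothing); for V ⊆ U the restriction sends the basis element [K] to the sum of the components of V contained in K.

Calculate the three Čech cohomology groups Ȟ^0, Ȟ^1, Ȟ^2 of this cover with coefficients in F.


Ȟ^0(U;F) ≅ Z, Ȟ^1(U;F) ≅ Z^2 and Ȟ^2(U;F) ≅ 0

intersection data:
  V1={{p2},{p3},{p1,p2},{p1,p3},{p2,p3},{p2,p6},{p2,p7},{p3,p5},{p1,p2,p3},{p1,p2,p6}} V2={{p1},{p2},{p4},{p7},{p1,p2},{p1,p3},{p1,p4},{p1,p5},{p1,p6},{p2,p3},{p2,p6},{p2,p7},{p4,p6},{p1,p2,p3},{p1,p2,p6},{p1,p5,p6}} V3={{p5},{p6},{p1,p5},{p1,p6},{p2,p6},{p3,p5},{p4,p6},{p5,p6},{p1,p2,p6},{p1,p5,p6}}
  V12={{p2},{p1,p2},{p1,p3},{p2,p3},{p2,p6},{p2,p7},{p1,p2,p3},{p1,p2,p6}} V13={{p2,p6},{p3,p5},{p1,p2,p6}} V23={{p1,p5},{p1,p6},{p2,p6},{p4,p6},{p1,p2,p6},{p1,p5,p6}}
  V123={{p2,p6},{p1,p2,p6}}
components per intersection:
  V1: {{p2},{p3},{p1,p2},{p1,p3},{p2,p3},{p2,p6},{p2,p7},{p3,p5},{p1,p2,p3},{p1,p2,p6}}
  V2: {{p1},{p2},{p4},{p7},{p1,p2},{p1,p3},{p1,p4},{p1,p5},{p1,p6},{p2,p3},{p2,p6},{p2,p7},{p4,p6},{p1,p2,p3},{p1,p2,p6},{p1,p5,p6}}
  V3: {{p5},{p6},{p1,p5},{p1,p6},{p2,p6},{p3,p5},{p4,p6},{p5,p6},{p1,p2,p6},{p1,p5,p6}}
  V12: {{p2},{p1,p2},{p1,p3},{p2,p3},{p2,p6},{p2,p7},{p1,p2,p3},{p1,p2,p6}}
  V13: {{p2,p6},{p1,p2,p6}} {{p3,p5}}
  V23: {{p1,p5},{p1,p6},{p2,p6},{p1,p2,p6},{p1,p5,p6}} {{p4,p6}}
  V123: {{p2,p6},{p1,p2,p6}}
C dims 3,5,1; δ0: rk 2, SNF 1^2; δ1: rk 1, SNF 1^1
Ȟ^0 = (3 − 2) − 0 = 1, so Ȟ^0 ≅ Z
Ȟ^1 = (5 − 1) − 2 = 2, so Ȟ^1 ≅ Z^2
Ȟ^2 = (1 − 0) − 1 = 0, so Ȟ^2 ≅ 0


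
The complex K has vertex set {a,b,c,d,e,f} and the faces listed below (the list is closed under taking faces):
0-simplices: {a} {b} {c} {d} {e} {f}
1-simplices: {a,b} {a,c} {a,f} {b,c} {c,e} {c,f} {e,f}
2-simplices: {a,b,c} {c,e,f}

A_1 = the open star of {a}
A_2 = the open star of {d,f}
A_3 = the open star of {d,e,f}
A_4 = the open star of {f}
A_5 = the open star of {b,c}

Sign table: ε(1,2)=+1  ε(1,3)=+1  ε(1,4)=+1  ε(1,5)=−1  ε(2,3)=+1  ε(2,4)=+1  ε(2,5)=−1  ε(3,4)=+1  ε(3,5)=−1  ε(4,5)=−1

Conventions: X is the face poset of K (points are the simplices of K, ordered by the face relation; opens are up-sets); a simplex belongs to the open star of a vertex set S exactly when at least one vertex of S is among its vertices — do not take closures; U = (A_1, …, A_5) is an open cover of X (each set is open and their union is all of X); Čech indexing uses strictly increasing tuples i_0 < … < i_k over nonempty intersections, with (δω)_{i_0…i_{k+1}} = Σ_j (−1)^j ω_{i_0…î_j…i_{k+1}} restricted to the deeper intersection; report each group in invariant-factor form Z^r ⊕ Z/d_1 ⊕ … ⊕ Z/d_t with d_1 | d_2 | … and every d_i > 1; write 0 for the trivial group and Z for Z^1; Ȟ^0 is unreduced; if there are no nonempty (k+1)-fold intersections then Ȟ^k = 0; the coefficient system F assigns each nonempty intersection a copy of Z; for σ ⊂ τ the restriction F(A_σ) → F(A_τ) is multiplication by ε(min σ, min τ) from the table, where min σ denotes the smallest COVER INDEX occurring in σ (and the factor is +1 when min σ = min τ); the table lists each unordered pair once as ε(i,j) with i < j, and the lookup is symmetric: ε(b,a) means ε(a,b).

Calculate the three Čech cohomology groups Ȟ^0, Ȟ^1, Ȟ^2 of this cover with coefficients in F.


nerve of the cover:
  A1={{a},{a,b},{a,c},{a,f},{a,b,c}} A2={{d},{f},{a,f},{c,f},{e,f},{c,e,f}} A3={{d},{e},{f},{a,f},{c,e},{c,f},{e,f},{c,e,f}} A4={{f},{a,f},{c,f},{e,f},{c,e,f}} A5={{b},{c},{a,b},{a,c},{b,c},{c,e},{c,f},{a,b,c},{c,e,f}}
  A12={{a,f}} A13={{a,f}} A14={{a,f}} A15={{a,b},{a,c},{a,b,c}} A23={{d},{f},{a,f},{c,f},{e,f},{c,e,f}} A24={{f},{a,f},{c,f},{e,f},{c,e,f}} A25={{c,f},{c,e,f}} A34={{f},{a,f},{c,f},{e,f},{c,e,f}} A35={{c,e},{c,f},{c,e,f}} A45={{c,f},{c,e,f}}
  A123={{a,f}} A124={{a,f}} A134={{a,f}} A234={{f},{a,f},{c,f},{e,f},{c,e,f}} A235={{c,f},{c,e,f}} A245={{c,f},{c,e,f}} A345={{c,f},{c,e,f}}
  A1234={{a,f}} A2345={{c,f},{c,e,f}}
C dims 5,10,7,2; δ0: rk 4, SNF 1^4; δ1: rk 5, SNF 1^5; δ2: rk 2, SNF 1^2
Ȟ^0 = (5 − 4) − 0 = 1, so Ȟ^0 ≅ Z
Ȟ^1 = (10 − 5) − 4 = 1, so Ȟ^1 ≅ Z
Ȟ^2 = (7 − 2) − 5 = 0, so Ȟ^2 ≅ 0

Ȟ^0 ≅ Z,  Ȟ^1 ≅ Z,  Ȟ^2 ≅ 0


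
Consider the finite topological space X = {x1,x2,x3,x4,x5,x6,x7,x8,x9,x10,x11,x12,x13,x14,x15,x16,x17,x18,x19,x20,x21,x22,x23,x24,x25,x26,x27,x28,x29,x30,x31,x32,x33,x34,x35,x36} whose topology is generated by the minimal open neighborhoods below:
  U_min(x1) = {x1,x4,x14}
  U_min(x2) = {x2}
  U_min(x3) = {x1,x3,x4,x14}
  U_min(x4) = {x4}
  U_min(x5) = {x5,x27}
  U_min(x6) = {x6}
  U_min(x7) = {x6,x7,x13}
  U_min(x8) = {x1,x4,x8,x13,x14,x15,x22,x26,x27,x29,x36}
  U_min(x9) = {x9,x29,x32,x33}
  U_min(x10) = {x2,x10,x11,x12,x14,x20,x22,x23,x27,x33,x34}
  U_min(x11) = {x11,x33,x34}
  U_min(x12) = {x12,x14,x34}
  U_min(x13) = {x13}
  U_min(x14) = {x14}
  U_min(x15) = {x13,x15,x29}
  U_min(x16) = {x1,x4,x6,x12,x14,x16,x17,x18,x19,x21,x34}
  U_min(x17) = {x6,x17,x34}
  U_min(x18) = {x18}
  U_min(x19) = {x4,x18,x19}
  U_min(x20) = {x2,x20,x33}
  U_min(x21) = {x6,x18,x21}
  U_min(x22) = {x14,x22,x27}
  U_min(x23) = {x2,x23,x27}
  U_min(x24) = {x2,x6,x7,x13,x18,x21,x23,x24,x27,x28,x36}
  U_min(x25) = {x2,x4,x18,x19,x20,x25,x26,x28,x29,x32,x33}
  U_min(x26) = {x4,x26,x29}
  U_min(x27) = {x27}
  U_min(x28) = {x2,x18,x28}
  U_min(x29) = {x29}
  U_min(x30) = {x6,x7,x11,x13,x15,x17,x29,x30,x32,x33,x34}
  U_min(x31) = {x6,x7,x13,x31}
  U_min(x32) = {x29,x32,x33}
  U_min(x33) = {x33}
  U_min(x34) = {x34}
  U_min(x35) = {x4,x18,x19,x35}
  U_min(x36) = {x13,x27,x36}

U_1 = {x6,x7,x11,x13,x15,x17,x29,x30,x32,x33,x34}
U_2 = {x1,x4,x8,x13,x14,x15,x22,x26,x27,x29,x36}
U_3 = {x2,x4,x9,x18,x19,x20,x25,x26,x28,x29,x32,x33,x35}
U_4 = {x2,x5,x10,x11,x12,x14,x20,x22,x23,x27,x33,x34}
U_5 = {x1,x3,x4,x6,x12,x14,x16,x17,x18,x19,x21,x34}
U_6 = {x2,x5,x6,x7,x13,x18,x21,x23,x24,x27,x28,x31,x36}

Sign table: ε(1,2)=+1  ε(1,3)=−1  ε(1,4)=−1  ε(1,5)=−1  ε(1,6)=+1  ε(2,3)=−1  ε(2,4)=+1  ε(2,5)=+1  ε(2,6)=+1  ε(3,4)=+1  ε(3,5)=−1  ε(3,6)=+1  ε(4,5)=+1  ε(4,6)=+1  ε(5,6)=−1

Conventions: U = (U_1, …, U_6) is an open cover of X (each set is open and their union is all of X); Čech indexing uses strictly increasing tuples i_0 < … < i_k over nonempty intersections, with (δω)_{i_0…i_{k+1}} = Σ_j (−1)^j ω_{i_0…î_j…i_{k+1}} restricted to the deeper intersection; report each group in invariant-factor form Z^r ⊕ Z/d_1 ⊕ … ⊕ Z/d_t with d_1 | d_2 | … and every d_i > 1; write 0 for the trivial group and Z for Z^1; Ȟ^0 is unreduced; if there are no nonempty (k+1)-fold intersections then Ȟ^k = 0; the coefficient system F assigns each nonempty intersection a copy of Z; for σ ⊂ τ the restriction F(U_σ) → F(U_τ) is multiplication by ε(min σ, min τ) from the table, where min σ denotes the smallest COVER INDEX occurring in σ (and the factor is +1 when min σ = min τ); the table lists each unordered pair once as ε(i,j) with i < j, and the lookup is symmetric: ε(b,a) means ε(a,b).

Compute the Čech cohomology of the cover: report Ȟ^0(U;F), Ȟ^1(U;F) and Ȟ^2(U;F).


cover nerve:
  U12={x13,x15,x29} U13={x29,x32,x33} U14={x11,x33,x34} U15={x6,x17,x34} U16={x6,x7,x13} U23={x4,x26,x29} U24={x14,x22,x27} U25={x1,x4,x14} U26={x13,x27,x36} U34={x2,x20,x33} U35={x4,x18,x19} U36={x2,x18,x28} U45={x12,x14,x34} U46={x2,x5,x23,x27} U56={x6,x18,x21}
  U123={x29} U126={x13} U134={x33} U145={x34} U156={x6} U235={x4} U245={x14} U246={x27} U346={x2} U356={x18}
C dims 6,15,10; δ0: rk 6, SNF 1^5·2; δ1: rk 9, SNF 1^9
Ȟ^0: (6−6)−0=0 ⇒ 0
Ȟ^1: (15−9)−6=0 plus torsion [2] ⇒ Z/2
Ȟ^2: (10−0)−9=1 ⇒ Z

Ȟ^0(U;F) ≅ 0,  Ȟ^1(U;F) ≅ Z/2,  Ȟ^2(U;F) ≅ Z


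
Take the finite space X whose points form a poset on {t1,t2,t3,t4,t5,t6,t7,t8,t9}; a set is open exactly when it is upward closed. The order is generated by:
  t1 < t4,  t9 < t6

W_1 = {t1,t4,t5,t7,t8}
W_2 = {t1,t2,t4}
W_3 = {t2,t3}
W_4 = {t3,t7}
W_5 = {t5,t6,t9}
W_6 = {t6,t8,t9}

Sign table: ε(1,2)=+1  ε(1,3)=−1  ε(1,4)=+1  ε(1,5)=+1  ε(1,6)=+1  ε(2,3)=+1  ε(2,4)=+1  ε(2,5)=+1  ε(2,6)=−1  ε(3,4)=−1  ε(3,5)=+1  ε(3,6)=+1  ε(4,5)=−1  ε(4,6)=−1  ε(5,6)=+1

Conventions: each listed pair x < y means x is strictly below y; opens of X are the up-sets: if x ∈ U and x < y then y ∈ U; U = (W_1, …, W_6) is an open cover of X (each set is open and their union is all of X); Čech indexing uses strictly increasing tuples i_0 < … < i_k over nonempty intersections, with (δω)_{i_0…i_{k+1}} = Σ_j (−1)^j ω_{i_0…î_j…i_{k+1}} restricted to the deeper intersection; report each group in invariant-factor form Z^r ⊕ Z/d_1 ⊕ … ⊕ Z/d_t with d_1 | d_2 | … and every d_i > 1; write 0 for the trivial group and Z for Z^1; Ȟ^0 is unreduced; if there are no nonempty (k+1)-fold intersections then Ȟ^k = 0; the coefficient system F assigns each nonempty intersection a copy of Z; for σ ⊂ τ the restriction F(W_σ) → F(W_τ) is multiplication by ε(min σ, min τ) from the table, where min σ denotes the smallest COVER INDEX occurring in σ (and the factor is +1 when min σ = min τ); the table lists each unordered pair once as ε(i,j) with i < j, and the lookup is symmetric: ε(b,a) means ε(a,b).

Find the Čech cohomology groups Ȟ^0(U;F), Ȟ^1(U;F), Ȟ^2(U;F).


Ȟ^0 = 0, Ȟ^1 = Z ⊕ Z/2, Ȟ^2 = 0

cover nerve:
  W12={t1,t4} W14={t7} W15={t5} W16={t8} W23={t2} W34={t3} W56={t6,t9}
C dims 6,7; δ0: rk 6, SNF 1^5·2
Ȟ^0: (6−6)−0=0 ⇒ 0
Ȟ^1: (7−0)−6=1 plus torsion [2] ⇒ Z ⊕ Z/2
Ȟ^2: (0−0)−0=0 ⇒ 0


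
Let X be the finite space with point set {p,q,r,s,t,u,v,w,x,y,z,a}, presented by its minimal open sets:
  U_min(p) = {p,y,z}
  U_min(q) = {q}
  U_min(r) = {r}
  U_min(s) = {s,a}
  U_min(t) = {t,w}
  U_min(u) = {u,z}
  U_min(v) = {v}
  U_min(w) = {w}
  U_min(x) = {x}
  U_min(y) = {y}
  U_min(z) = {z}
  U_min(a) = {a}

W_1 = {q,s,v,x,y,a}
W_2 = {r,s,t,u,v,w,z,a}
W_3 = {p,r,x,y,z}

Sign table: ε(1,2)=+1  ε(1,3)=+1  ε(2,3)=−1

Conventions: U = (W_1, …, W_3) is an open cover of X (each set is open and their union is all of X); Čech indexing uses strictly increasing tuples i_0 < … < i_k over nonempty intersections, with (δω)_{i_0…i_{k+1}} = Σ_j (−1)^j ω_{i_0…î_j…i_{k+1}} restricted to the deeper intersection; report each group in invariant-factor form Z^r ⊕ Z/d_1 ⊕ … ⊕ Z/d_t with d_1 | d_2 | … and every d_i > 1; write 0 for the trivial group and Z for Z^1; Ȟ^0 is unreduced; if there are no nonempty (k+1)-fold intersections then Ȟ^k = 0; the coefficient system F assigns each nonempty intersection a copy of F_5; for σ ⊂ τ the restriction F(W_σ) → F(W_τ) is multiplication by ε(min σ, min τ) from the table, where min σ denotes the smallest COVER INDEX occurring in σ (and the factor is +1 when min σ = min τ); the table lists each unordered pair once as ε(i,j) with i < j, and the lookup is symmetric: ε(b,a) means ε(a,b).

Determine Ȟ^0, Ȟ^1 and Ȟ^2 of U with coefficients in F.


Ȟ^0(U;F) ≅ 0, Ȟ^1(U;F) ≅ 0, Ȟ^2(U;F) ≅ 0

nonempty intersections:
  W12={s,v,a} W13={x,y} W23={r,z}
C dims 3,3; δ0: rk_F5 3
Ȟ^0: (3−3)−0=0 ⇒ 0
Ȟ^1: (3−0)−3=0 ⇒ 0
Ȟ^2: (0−0)−0=0 ⇒ 0


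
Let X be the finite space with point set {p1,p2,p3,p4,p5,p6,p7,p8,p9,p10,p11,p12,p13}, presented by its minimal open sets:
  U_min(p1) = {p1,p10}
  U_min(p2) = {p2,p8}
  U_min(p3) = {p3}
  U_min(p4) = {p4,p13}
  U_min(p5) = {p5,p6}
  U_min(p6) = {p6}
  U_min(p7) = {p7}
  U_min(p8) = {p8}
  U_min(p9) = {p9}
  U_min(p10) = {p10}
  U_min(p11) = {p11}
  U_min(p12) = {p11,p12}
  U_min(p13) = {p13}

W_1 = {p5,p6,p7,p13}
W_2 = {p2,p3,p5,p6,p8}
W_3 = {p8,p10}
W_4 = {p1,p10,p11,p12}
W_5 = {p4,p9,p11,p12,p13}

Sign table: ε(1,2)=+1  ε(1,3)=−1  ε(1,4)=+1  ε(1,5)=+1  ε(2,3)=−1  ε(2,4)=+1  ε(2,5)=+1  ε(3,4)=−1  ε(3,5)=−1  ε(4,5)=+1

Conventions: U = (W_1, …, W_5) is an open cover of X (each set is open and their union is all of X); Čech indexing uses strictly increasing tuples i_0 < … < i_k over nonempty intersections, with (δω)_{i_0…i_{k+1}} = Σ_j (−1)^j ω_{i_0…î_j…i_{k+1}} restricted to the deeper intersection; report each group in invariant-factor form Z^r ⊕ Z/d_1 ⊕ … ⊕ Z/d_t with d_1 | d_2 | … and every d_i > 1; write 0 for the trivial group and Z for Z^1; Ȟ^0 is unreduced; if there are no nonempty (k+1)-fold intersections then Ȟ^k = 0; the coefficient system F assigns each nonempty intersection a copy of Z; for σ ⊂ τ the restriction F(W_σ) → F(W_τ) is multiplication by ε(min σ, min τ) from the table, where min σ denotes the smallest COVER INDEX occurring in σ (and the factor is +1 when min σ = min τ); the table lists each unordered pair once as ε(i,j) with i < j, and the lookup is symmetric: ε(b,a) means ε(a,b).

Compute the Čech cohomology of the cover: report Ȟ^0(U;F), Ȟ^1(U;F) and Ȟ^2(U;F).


Ȟ^0(U;F) ≅ Z,  Ȟ^1(U;F) ≅ Z,  Ȟ^2(U;F) ≅ 0

nerve simplices:
  W12={p5,p6} W15={p13} W23={p8} W34={p10} W45={p11,p12}
C dims 5,5; δ0: rk 4, SNF 1^4
degree 0: 5−4−0 = 1 → Ȟ^0 ≅ Z
degree 1: 5−0−4 = 1 → Ȟ^1 ≅ Z
degree 2: 0−0−0 = 0 → Ȟ^2 ≅ 0


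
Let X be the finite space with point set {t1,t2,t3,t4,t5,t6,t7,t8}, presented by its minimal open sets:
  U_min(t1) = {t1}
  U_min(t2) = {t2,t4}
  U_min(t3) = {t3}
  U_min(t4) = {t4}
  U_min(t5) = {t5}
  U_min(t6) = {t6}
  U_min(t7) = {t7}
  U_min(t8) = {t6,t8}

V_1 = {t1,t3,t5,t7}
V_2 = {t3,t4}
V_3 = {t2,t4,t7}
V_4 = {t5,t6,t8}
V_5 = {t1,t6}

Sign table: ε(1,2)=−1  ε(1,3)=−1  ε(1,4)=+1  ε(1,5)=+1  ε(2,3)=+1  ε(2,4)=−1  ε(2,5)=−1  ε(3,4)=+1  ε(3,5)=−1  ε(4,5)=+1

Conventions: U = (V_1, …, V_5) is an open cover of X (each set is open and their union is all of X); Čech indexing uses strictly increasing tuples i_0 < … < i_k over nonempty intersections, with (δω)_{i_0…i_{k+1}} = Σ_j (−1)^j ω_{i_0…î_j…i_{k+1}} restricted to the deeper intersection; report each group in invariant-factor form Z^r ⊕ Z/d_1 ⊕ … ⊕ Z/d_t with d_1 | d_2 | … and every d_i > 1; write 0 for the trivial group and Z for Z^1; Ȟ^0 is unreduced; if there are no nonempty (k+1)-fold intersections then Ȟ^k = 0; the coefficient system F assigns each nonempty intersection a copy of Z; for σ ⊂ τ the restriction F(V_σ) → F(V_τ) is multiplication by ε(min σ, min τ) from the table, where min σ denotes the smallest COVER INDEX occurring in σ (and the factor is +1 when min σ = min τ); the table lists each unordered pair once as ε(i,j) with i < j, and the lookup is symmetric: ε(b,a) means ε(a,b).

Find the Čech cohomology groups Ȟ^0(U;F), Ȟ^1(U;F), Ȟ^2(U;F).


Ȟ^0 = Z,  Ȟ^1 = Z^2,  Ȟ^2 = 0

nonempty intersections:
  V12={t3} V13={t7} V14={t5} V15={t1} V23={t4} V45={t6}
C dims 5,6; δ0: rk 4, SNF 1^4
Ȟ^0: (5−4)−0=1 ⇒ Z
Ȟ^1: (6−0)−4=2 ⇒ Z^2
Ȟ^2: (0−0)−0=0 ⇒ 0


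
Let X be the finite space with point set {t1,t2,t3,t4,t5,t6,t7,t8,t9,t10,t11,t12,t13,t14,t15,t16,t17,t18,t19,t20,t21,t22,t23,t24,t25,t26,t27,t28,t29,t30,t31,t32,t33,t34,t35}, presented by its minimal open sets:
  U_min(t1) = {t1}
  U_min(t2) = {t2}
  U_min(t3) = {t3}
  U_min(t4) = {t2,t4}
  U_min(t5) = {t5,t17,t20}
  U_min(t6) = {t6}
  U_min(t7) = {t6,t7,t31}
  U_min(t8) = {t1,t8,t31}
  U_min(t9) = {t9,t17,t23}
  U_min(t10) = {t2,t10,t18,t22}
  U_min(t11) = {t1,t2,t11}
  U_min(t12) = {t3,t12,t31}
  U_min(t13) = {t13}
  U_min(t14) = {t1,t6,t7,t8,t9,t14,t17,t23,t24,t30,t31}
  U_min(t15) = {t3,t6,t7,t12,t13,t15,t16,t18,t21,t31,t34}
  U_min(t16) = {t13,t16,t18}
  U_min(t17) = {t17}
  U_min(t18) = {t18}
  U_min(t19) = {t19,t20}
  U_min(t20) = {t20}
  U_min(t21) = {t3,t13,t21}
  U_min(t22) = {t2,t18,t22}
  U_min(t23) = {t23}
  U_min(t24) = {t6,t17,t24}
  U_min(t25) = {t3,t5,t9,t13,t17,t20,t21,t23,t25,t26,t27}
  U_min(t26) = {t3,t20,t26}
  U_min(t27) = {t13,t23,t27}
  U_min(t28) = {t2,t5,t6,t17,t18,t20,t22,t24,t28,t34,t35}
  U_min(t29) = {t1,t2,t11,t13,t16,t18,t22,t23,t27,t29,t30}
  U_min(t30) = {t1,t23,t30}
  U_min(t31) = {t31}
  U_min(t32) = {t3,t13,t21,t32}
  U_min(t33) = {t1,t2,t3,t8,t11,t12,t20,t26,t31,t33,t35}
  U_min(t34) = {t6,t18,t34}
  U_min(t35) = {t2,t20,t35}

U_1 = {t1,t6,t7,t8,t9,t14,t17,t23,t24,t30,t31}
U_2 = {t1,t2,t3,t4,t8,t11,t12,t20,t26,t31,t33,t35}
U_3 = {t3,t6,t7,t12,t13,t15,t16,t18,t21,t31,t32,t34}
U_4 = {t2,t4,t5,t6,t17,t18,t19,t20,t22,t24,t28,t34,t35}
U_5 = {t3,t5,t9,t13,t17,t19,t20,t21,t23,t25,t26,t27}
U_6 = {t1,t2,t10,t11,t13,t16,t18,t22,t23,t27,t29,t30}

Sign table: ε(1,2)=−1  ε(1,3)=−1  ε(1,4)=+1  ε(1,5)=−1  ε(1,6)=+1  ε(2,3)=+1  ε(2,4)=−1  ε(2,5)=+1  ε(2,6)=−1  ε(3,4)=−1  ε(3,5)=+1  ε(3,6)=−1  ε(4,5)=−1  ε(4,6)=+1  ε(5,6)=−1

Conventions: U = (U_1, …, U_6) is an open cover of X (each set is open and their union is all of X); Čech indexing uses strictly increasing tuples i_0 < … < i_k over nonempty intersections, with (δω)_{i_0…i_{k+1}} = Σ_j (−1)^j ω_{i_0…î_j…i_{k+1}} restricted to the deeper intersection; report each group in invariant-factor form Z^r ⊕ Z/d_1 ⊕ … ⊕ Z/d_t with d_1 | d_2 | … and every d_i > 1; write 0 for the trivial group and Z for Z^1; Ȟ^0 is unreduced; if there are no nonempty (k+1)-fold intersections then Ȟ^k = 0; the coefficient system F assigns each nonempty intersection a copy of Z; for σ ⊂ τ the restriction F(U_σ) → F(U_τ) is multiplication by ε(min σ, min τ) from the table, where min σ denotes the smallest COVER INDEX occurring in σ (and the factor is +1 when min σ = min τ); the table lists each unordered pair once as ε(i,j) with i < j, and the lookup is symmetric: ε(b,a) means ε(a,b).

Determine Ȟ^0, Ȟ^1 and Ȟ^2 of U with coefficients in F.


Ȟ^0(U;F) ≅ Z, Ȟ^1(U;F) ≅ 0 and Ȟ^2(U;F) ≅ Z/2

intersection data:
  U12={t1,t8,t31} U13={t6,t7,t31} U14={t6,t17,t24} U15={t9,t17,t23} U16={t1,t23,t30} U23={t3,t12,t31} U24={t2,t4,t20,t35} U25={t3,t20,t26} U26={t1,t2,t11} U34={t6,t18,t34} U35={t3,t13,t21} U36={t13,t16,t18} U45={t5,t17,t19,t20} U46={t2,t18,t22} U56={t13,t23,t27}
  U123={t31} U126={t1} U134={t6} U145={t17} U156={t23} U235={t3} U245={t20} U246={t2} U346={t18} U356={t13}
C dims 6,15,10; δ0: rk 5, SNF 1^5; δ1: rk 10, SNF 1^9·2
Ȟ^0 = (6 − 5) − 0 = 1, so Ȟ^0 ≅ Z
Ȟ^1 = (15 − 10) − 5 = 0, so Ȟ^1 ≅ 0
Ȟ^2 = (10 − 0) − 10 = 0 plus torsion [2], so Ȟ^2 ≅ Z/2


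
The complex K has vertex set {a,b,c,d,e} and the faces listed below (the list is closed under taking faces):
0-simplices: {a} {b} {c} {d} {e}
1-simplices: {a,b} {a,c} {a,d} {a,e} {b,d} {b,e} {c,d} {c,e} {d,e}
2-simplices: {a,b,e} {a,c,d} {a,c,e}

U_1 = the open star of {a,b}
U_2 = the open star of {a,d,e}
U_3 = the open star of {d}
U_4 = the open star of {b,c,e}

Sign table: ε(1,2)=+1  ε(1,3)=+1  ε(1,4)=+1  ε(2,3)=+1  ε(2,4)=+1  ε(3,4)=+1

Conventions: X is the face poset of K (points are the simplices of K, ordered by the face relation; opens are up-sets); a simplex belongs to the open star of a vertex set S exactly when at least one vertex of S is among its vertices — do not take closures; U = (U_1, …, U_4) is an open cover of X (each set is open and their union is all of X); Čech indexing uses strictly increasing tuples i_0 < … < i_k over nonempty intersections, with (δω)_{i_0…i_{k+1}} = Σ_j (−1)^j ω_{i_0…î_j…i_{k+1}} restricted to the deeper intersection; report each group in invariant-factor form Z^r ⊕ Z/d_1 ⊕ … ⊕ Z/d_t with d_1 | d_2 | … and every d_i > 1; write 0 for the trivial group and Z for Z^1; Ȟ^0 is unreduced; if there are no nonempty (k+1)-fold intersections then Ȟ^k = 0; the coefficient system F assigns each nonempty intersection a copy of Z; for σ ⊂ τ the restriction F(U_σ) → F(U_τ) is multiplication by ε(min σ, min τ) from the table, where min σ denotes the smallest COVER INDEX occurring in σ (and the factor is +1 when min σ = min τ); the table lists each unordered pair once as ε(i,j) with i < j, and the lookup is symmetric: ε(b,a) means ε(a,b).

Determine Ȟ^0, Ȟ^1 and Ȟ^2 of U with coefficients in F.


nonempty intersections:
  U1={{a},{b},{a,b},{a,c},{a,d},{a,e},{b,d},{b,e},{a,b,e},{a,c,d},{a,c,e}} U2={{a},{d},{e},{a,b},{a,c},{a,d},{a,e},{b,d},{b,e},{c,d},{c,e},{d,e},{a,b,e},{a,c,d},{a,c,e}} U3={{d},{a,d},{b,d},{c,d},{d,e},{a,c,d}} U4={{b},{c},{e},{a,b},{a,c},{a,e},{b,d},{b,e},{c,d},{c,e},{d,e},{a,b,e},{a,c,d},{a,c,e}}
  U12={{a},{a,b},{a,c},{a,d},{a,e},{b,d},{b,e},{a,b,e},{a,c,d},{a,c,e}} U13={{a,d},{b,d},{a,c,d}} U14={{b},{a,b},{a,c},{a,e},{b,d},{b,e},{a,b,e},{a,c,d},{a,c,e}} U23={{d},{a,d},{b,d},{c,d},{d,e},{a,c,d}} U24={{e},{a,b},{a,c},{a,e},{b,d},{b,e},{c,d},{c,e},{d,e},{a,b,e},{a,c,d},{a,c,e}} U34={{b,d},{c,d},{d,e},{a,c,d}}
  U123={{a,d},{b,d},{a,c,d}} U124={{a,b},{a,c},{a,e},{b,d},{b,e},{a,b,e},{a,c,d},{a,c,e}} U134={{b,d},{a,c,d}} U234={{b,d},{c,d},{d,e},{a,c,d}}
  U1234={{b,d},{a,c,d}}
C dims 4,6,4,1; δ0: rk 3, SNF 1^3; δ1: rk 3, SNF 1^3; δ2: rk 1, SNF 1^1
Ȟ^0: (4−3)−0=1 ⇒ Z
Ȟ^1: (6−3)−3=0 ⇒ 0
Ȟ^2: (4−1)−3=0 ⇒ 0

Ȟ^0(U;F) ≅ Z, Ȟ^1(U;F) ≅ 0 and Ȟ^2(U;F) ≅ 0


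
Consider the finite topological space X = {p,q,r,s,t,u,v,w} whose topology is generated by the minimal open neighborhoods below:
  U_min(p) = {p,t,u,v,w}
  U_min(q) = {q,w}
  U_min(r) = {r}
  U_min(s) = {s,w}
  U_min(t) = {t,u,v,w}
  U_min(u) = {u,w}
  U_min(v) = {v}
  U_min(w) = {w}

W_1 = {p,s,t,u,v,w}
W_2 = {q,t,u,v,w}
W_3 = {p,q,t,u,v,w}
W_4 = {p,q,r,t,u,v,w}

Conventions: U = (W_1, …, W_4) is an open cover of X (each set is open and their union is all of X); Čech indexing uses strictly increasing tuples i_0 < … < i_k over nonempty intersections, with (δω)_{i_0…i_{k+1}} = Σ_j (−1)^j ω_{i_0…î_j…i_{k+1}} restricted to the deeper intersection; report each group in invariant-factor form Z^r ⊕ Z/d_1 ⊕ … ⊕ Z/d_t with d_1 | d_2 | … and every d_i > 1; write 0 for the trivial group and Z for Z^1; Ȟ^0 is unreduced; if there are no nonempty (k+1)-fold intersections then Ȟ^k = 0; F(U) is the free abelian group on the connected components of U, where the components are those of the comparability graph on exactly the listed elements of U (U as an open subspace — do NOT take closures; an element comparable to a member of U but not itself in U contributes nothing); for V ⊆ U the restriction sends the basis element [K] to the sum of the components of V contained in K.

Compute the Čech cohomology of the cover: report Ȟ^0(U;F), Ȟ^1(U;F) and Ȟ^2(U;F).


Ȟ^0 = Z^2, Ȟ^1 = 0, Ȟ^2 = 0

nerve of the cover:
  W12={t,u,v,w} W13={p,t,u,v,w} W14={p,t,u,v,w} W23={q,t,u,v,w} W24={q,t,u,v,w} W34={p,q,t,u,v,w}
  W123={t,u,v,w} W124={t,u,v,w} W134={p,t,u,v,w} W234={q,t,u,v,w}
  W1234={t,u,v,w}
components per intersection:
  W1: {p,s,t,u,v,w}
  W2: {q,t,u,v,w}
  W3: {p,q,t,u,v,w}
  W4: {p,q,t,u,v,w} {r}
  W12: {t,u,v,w}
  W13: {p,t,u,v,w}
  W14: {p,t,u,v,w}
  W23: {q,t,u,v,w}
  W24: {q,t,u,v,w}
  W34: {p,q,t,u,v,w}
  W123: {t,u,v,w}
  W124: {t,u,v,w}
  W134: {p,t,u,v,w}
  W234: {q,t,u,v,w}
  W1234: {t,u,v,w}
C dims 5,6,4,1; δ0: rk 3, SNF 1^3; δ1: rk 3, SNF 1^3; δ2: rk 1, SNF 1^1
Ȟ^0 = (5 − 3) − 0 = 2, so Ȟ^0 ≅ Z^2
Ȟ^1 = (6 − 3) − 3 = 0, so Ȟ^1 ≅ 0
Ȟ^2 = (4 − 1) − 3 = 0, so Ȟ^2 ≅ 0


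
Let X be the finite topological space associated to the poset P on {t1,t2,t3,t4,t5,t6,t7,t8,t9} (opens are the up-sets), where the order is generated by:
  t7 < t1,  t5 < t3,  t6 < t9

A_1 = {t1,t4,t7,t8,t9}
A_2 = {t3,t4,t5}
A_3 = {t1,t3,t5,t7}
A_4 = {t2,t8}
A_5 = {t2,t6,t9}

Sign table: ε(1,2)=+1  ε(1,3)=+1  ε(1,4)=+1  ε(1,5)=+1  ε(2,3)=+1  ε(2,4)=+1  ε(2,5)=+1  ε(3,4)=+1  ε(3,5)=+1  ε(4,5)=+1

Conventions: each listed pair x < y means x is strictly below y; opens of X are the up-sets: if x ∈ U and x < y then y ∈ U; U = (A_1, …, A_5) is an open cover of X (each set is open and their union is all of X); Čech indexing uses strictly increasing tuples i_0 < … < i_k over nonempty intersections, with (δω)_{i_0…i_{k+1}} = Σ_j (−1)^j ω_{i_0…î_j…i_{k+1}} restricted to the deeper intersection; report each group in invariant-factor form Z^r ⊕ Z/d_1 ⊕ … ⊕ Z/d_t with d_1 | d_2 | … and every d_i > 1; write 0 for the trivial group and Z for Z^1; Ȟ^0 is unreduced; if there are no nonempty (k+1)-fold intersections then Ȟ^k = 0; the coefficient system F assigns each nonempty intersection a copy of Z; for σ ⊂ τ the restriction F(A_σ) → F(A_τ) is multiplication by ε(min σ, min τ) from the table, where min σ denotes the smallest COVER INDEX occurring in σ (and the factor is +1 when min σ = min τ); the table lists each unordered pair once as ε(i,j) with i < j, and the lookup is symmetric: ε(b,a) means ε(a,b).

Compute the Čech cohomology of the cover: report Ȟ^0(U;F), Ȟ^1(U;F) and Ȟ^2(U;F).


Ȟ^0 = Z,  Ȟ^1 = Z^2,  Ȟ^2 = 0

cover nerve:
  A12={t4} A13={t1,t7} A14={t8} A15={t9} A23={t3,t5} A45={t2}
C dims 5,6; δ0: rk 4, SNF 1^4
Ȟ^0: (5−4)−0=1 ⇒ Z
Ȟ^1: (6−0)−4=2 ⇒ Z^2
Ȟ^2: (0−0)−0=0 ⇒ 0


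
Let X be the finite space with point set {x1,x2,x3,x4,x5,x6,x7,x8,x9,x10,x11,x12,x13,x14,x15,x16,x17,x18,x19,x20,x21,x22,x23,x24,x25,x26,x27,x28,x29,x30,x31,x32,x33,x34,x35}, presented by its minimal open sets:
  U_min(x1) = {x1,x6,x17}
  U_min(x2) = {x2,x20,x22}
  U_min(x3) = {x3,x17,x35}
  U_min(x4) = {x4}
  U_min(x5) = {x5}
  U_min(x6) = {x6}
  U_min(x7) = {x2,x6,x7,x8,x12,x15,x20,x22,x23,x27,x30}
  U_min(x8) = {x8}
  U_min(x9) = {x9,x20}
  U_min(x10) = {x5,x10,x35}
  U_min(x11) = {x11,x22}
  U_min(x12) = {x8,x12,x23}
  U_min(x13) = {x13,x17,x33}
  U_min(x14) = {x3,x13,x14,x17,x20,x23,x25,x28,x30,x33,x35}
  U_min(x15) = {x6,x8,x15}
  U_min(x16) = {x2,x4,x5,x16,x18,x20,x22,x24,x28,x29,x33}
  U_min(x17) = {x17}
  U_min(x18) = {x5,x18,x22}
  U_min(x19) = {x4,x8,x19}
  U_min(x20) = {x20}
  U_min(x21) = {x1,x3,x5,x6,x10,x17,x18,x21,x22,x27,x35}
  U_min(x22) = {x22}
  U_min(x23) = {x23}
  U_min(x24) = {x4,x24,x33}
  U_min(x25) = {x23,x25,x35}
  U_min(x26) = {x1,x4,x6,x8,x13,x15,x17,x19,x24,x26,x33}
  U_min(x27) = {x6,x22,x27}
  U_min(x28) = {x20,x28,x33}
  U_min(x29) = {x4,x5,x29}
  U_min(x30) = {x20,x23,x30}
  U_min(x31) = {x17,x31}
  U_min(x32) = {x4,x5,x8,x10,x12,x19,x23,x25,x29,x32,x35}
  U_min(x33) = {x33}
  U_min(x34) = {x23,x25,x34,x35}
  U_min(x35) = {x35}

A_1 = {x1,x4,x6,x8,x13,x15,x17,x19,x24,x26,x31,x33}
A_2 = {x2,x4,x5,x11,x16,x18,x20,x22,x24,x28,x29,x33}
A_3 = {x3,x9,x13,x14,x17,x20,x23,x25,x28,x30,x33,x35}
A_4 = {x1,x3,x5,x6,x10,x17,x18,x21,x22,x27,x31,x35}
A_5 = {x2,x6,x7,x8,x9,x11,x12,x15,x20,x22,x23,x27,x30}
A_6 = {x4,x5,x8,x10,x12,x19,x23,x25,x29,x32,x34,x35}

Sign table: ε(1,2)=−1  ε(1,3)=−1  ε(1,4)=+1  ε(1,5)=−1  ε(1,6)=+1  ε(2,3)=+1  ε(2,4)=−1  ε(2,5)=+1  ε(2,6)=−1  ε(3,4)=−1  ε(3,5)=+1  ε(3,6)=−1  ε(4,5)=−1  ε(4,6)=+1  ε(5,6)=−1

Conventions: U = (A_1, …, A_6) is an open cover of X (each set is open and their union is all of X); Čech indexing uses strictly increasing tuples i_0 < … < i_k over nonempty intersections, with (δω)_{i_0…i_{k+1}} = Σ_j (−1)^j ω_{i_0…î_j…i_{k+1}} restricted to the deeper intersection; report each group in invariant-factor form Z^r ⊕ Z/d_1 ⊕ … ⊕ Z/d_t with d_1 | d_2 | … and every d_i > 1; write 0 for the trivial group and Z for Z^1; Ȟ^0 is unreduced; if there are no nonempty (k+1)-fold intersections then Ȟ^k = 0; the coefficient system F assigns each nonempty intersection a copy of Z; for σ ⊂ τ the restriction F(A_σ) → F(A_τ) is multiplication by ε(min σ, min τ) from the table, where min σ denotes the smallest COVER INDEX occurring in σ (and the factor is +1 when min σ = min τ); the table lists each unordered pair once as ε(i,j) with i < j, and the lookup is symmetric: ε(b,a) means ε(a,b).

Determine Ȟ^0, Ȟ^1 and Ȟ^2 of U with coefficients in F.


Ȟ^0(U;F) ≅ Z; Ȟ^1(U;F) ≅ 0; Ȟ^2(U;F) ≅ Z/2

nonempty intersections:
  A12={x4,x24,x33} A13={x13,x17,x33} A14={x1,x6,x17,x31} A15={x6,x8,x15} A16={x4,x8,x19} A23={x20,x28,x33} A24={x5,x18,x22} A25={x2,x11,x20,x22} A26={x4,x5,x29} A34={x3,x17,x35} A35={x9,x20,x23,x30} A36={x23,x25,x35} A45={x6,x22,x27} A46={x5,x10,x35} A56={x8,x12,x23}
  A123={x33} A126={x4} A134={x17} A145={x6} A156={x8} A235={x20} A245={x22} A246={x5} A346={x35} A356={x23}
C dims 6,15,10; δ0: rk 5, SNF 1^5; δ1: rk 10, SNF 1^9·2
Ȟ^0: (6−5)−0=1 ⇒ Z
Ȟ^1: (15−10)−5=0 ⇒ 0
Ȟ^2: (10−0)−10=0 plus torsion [2] ⇒ Z/2


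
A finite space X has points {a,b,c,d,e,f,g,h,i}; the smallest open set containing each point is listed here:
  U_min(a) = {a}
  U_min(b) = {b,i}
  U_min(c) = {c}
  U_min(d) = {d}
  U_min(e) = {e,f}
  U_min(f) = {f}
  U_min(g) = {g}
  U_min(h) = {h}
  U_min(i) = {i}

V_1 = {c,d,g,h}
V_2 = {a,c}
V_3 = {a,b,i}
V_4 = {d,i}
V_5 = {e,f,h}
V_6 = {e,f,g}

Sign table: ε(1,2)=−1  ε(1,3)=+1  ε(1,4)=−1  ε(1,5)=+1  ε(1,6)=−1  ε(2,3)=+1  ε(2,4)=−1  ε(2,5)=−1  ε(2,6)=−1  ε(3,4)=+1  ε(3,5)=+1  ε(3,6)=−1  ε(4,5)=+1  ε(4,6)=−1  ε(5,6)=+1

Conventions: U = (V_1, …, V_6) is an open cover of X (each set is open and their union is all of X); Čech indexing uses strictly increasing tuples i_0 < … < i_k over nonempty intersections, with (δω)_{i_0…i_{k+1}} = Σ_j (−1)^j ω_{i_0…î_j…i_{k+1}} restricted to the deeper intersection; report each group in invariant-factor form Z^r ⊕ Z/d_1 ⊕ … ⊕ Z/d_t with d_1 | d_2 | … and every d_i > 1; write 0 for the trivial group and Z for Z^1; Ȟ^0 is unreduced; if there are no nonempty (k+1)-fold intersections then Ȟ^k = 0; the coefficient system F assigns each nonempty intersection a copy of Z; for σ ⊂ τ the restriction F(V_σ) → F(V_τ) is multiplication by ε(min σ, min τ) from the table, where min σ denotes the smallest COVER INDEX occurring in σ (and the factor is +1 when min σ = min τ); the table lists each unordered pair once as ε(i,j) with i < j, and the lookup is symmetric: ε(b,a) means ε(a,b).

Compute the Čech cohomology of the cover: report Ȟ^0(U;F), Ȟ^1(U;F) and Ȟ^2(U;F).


Ȟ^0 ≅ 0,  Ȟ^1 ≅ Z ⊕ Z/2,  Ȟ^2 ≅ 0

nerve of the cover:
  V12={c} V14={d} V15={h} V16={g} V23={a} V34={i} V56={e,f}
C dims 6,7; δ0: rk 6, SNF 1^5·2
Ȟ^0 = (6 − 6) − 0 = 0, so Ȟ^0 ≅ 0
Ȟ^1 = (7 − 0) − 6 = 1 plus torsion [2], so Ȟ^1 ≅ Z ⊕ Z/2
Ȟ^2 = (0 − 0) − 0 = 0, so Ȟ^2 ≅ 0


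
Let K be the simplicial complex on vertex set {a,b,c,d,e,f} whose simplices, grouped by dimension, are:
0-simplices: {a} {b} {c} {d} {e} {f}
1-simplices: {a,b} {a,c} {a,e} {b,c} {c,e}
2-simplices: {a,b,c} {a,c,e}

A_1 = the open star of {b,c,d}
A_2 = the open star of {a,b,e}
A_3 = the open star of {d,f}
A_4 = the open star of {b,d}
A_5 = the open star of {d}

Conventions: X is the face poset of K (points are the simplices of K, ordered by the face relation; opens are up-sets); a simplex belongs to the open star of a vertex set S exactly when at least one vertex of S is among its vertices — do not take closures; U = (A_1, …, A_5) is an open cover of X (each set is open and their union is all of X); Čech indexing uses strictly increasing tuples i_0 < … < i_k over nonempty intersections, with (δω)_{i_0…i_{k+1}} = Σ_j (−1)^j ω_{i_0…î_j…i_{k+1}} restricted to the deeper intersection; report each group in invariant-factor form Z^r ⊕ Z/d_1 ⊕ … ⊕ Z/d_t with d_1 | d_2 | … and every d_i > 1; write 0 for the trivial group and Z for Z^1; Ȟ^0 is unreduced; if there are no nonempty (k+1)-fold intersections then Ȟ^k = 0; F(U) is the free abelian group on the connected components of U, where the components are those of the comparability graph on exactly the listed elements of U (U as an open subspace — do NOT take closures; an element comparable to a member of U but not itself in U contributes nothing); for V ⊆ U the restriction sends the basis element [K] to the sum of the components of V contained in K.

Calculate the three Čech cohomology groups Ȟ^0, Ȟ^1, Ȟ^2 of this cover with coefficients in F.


nerve of the cover:
  A1={{b},{c},{d},{a,b},{a,c},{b,c},{c,e},{a,b,c},{a,c,e}} A2={{a},{b},{e},{a,b},{a,c},{a,e},{b,c},{c,e},{a,b,c},{a,c,e}} A3={{d},{f}} A4={{b},{d},{a,b},{b,c},{a,b,c}} A5={{d}}
  A12={{b},{a,b},{a,c},{b,c},{c,e},{a,b,c},{a,c,e}} A13={{d}} A14={{b},{d},{a,b},{b,c},{a,b,c}} A15={{d}} A24={{b},{a,b},{b,c},{a,b,c}} A34={{d}} A35={{d}} A45={{d}}
  A124={{b},{a,b},{b,c},{a,b,c}} A134={{d}} A135={{d}} A145={{d}} A345={{d}}
  A1345={{d}}
components per intersection:
  A1: {{b},{c},{a,b},{a,c},{b,c},{c,e},{a,b,c},{a,c,e}} {{d}}
  A2: {{a},{b},{e},{a,b},{a,c},{a,e},{b,c},{c,e},{a,b,c},{a,c,e}}
  A3: {{d}} {{f}}
  A4: {{b},{a,b},{b,c},{a,b,c}} {{d}}
  A5: {{d}}
  A12: {{b},{a,b},{a,c},{b,c},{c,e},{a,b,c},{a,c,e}}
  A13: {{d}}
  A14: {{b},{a,b},{b,c},{a,b,c}} {{d}}
  A15: {{d}}
  A24: {{b},{a,b},{b,c},{a,b,c}}
  A34: {{d}}
  A35: {{d}}
  A45: {{d}}
  A124: {{b},{a,b},{b,c},{a,b,c}}
  A134: {{d}}
  A135: {{d}}
  A145: {{d}}
  A345: {{d}}
  A1345: {{d}}
C dims 8,9,5,1; δ0: rk 5, SNF 1^5; δ1: rk 4, SNF 1^4; δ2: rk 1, SNF 1^1
Ȟ^0 = (8 − 5) − 0 = 3, so Ȟ^0 ≅ Z^3
Ȟ^1 = (9 − 4) − 5 = 0, so Ȟ^1 ≅ 0
Ȟ^2 = (5 − 1) − 4 = 0, so Ȟ^2 ≅ 0

Ȟ^0(U;F) ≅ Z^3, Ȟ^1(U;F) ≅ 0 and Ȟ^2(U;F) ≅ 0


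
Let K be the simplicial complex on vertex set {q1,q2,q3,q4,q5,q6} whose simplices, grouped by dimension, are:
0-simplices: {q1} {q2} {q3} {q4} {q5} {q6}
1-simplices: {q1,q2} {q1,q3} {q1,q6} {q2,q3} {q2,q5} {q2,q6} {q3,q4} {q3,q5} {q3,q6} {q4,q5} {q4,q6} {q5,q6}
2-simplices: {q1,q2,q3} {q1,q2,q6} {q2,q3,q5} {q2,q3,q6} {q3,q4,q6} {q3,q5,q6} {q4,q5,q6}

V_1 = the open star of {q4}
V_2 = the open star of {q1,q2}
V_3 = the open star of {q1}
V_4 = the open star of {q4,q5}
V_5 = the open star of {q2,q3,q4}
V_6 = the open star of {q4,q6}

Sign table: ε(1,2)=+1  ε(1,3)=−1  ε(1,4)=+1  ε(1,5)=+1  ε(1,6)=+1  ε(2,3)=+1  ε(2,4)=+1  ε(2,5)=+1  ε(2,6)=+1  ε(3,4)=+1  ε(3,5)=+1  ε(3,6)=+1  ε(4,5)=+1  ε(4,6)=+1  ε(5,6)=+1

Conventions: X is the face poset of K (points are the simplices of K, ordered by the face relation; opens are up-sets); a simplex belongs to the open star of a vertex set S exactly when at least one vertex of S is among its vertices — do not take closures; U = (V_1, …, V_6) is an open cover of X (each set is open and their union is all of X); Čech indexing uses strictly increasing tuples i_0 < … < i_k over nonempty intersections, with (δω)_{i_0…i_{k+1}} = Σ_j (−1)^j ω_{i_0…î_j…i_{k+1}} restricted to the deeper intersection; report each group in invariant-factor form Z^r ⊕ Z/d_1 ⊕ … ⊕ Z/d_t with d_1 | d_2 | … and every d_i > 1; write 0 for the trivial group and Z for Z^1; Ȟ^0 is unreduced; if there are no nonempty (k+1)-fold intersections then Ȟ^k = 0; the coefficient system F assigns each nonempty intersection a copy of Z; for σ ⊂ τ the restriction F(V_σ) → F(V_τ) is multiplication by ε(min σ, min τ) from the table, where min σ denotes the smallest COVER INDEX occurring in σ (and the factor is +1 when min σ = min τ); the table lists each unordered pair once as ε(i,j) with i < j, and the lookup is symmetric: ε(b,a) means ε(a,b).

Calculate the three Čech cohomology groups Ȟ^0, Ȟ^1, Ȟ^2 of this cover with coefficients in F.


Ȟ^0(U;F) ≅ Z, Ȟ^1(U;F) ≅ 0, Ȟ^2(U;F) ≅ 0

nerve simplices:
  V1={{q4},{q3,q4},{q4,q5},{q4,q6},{q3,q4,q6},{q4,q5,q6}} V2={{q1},{q2},{q1,q2},{q1,q3},{q1,q6},{q2,q3},{q2,q5},{q2,q6},{q1,q2,q3},{q1,q2,q6},{q2,q3,q5},{q2,q3,q6}} V3={{q1},{q1,q2},{q1,q3},{q1,q6},{q1,q2,q3},{q1,q2,q6}} V4={{q4},{q5},{q2,q5},{q3,q4},{q3,q5},{q4,q5},{q4,q6},{q5,q6},{q2,q3,q5},{q3,q4,q6},{q3,q5,q6},{q4,q5,q6}} V5={{q2},{q3},{q4},{q1,q2},{q1,q3},{q2,q3},{q2,q5},{q2,q6},{q3,q4},{q3,q5},{q3,q6},{q4,q5},{q4,q6},{q1,q2,q3},{q1,q2,q6},{q2,q3,q5},{q2,q3,q6},{q3,q4,q6},{q3,q5,q6},{q4,q5,q6}} V6={{q4},{q6},{q1,q6},{q2,q6},{q3,q4},{q3,q6},{q4,q5},{q4,q6},{q5,q6},{q1,q2,q6},{q2,q3,q6},{q3,q4,q6},{q3,q5,q6},{q4,q5,q6}}
  V14={{q4},{q3,q4},{q4,q5},{q4,q6},{q3,q4,q6},{q4,q5,q6}} V15={{q4},{q3,q4},{q4,q5},{q4,q6},{q3,q4,q6},{q4,q5,q6}} V16={{q4},{q3,q4},{q4,q5},{q4,q6},{q3,q4,q6},{q4,q5,q6}} V23={{q1},{q1,q2},{q1,q3},{q1,q6},{q1,q2,q3},{q1,q2,q6}} V24={{q2,q5},{q2,q3,q5}} V25={{q2},{q1,q2},{q1,q3},{q2,q3},{q2,q5},{q2,q6},{q1,q2,q3},{q1,q2,q6},{q2,q3,q5},{q2,q3,q6}} V26={{q1,q6},{q2,q6},{q1,q2,q6},{q2,q3,q6}} V35={{q1,q2},{q1,q3},{q1,q2,q3},{q1,q2,q6}} V36={{q1,q6},{q1,q2,q6}} V45={{q4},{q2,q5},{q3,q4},{q3,q5},{q4,q5},{q4,q6},{q2,q3,q5},{q3,q4,q6},{q3,q5,q6},{q4,q5,q6}} V46={{q4},{q3,q4},{q4,q5},{q4,q6},{q5,q6},{q3,q4,q6},{q3,q5,q6},{q4,q5,q6}} V56={{q4},{q2,q6},{q3,q4},{q3,q6},{q4,q5},{q4,q6},{q1,q2,q6},{q2,q3,q6},{q3,q4,q6},{q3,q5,q6},{q4,q5,q6}}
  V145={{q4},{q3,q4},{q4,q5},{q4,q6},{q3,q4,q6},{q4,q5,q6}} V146={{q4},{q3,q4},{q4,q5},{q4,q6},{q3,q4,q6},{q4,q5,q6}} V156={{q4},{q3,q4},{q4,q5},{q4,q6},{q3,q4,q6},{q4,q5,q6}} V235={{q1,q2},{q1,q3},{q1,q2,q3},{q1,q2,q6}} V236={{q1,q6},{q1,q2,q6}} V245={{q2,q5},{q2,q3,q5}} V256={{q2,q6},{q1,q2,q6},{q2,q3,q6}} V356={{q1,q2,q6}} V456={{q4},{q3,q4},{q4,q5},{q4,q6},{q3,q4,q6},{q3,q5,q6},{q4,q5,q6}}
  V1456={{q4},{q3,q4},{q4,q5},{q4,q6},{q3,q4,q6},{q4,q5,q6}} V2356={{q1,q2,q6}}
C dims 6,12,9,2; δ0: rk 5, SNF 1^5; δ1: rk 7, SNF 1^7; δ2: rk 2, SNF 1^2
degree 0: 6−5−0 = 1 → Ȟ^0 ≅ Z
degree 1: 12−7−5 = 0 → Ȟ^1 ≅ 0
degree 2: 9−2−7 = 0 → Ȟ^2 ≅ 0
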